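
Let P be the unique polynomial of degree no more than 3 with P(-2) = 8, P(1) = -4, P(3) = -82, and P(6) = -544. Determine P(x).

Write P(x) = ax^3 + bx^2 + cx + d. Substituting each data point gives a linear system:
  -8a + 4b - 2c + d = 8
  a + b + c + d = -4
  27a + 9b + 3c + d = -82
  216a + 36b + 6c + d = -544
Solving the system yields a = -2, b = -3, c = -1, d = 2.
So P(x) = -2x^3 - 3x^2 - x + 2.
Check: P(1) = -4. ✓

P(x) = -2x^3 - 3x^2 - x + 2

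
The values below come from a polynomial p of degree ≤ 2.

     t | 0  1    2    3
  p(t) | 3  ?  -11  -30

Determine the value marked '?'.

0

The 3 known points determine the degree-2 polynomial uniquely.
Write p(t) = at^2 + bt + c. Substituting each data point gives a linear system:
  c = 3
  4a + 2b + c = -11
  9a + 3b + c = -30
Solving the system yields a = -4, b = 1, c = 3.
So p(t) = -4t² + t + 3.
Then p(1) = 0.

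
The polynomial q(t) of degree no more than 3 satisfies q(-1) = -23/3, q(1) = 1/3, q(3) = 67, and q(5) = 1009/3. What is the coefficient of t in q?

1

Write q(t) = at^3 + bt^2 + ct + d. Substituting each data point gives a linear system:
  -a + b - c + d = -23/3
  a + b + c + d = 1/3
  27a + 9b + 3c + d = 67
  125a + 25b + 5c + d = 1009/3
Solving the system yields a = 3, b = -5/3, c = 1, d = -2.
So q(t) = 3t^3 - (5/3)t^2 + t - 2.
The coefficient of t is 1.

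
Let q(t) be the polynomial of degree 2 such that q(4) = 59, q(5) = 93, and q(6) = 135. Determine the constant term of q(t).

3

Write q(t) = at^2 + bt + c. Substituting each data point gives a linear system:
  16a + 4b + c = 59
  25a + 5b + c = 93
  36a + 6b + c = 135
Solving the system yields a = 4, b = -2, c = 3.
So q(t) = 4t^2 - 2t + 3.
The constant term is 3.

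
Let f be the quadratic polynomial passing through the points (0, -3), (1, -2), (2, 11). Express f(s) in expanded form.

Using the Lagrange interpolation formula with nodes 0, 1, 2:
  L_0(s) = (s - 1)(s - 2) / 2
  L_1(s) = s(s - 2) / -1
  L_2(s) = s(s - 1) / 2
Then f(s) = -3·L_0(s) - 2·L_1(s) + 11·L_2(s).
Expanding and collecting terms gives f(s) = 6s² - 5s - 3.
Check: f(1) = -2. ✓

f(s) = 6s^2 - 5s - 3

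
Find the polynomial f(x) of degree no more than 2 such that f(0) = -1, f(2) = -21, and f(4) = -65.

f(x) = -3x^2 - 4x - 1

Using the Lagrange interpolation formula with nodes 0, 2, 4:
  L_0(x) = (x - 2)(x - 4) / 8
  L_1(x) = x(x - 4) / -4
  L_2(x) = x(x - 2) / 8
Then f(x) = -1·L_0(x) - 21·L_1(x) - 65·L_2(x).
Expanding and collecting terms gives f(x) = -3x^2 - 4x - 1.
Check: f(4) = -65. ✓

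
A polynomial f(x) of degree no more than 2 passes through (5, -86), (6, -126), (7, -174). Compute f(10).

Write f(x) = ax^2 + bx + c. Substituting each data point gives a linear system:
  25a + 5b + c = -86
  36a + 6b + c = -126
  49a + 7b + c = -174
Solving the system yields a = -4, b = 4, c = -6.
So f(x) = -4x² + 4x - 6.
Then f(10) = -366.

-366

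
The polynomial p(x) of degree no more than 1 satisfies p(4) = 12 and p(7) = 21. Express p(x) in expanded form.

Write p(x) = ax + b. Substituting each data point gives a linear system:
  4a + b = 12
  7a + b = 21
Solving the system yields a = 3, b = 0.
So p(x) = 3x.
Check: p(7) = 21. ✓

p(x) = 3x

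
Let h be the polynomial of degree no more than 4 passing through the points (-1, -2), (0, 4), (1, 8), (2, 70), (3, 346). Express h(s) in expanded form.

Write h(s) = as^4 + bs^3 + cs^2 + ds + e. Substituting each data point gives a linear system:
  a - b + c - d + e = -2
  e = 4
  a + b + c + d + e = 8
  16a + 8b + 4c + 2d + e = 70
  81a + 27b + 9c + 3d + e = 346
Solving the system yields a = 4, b = 2, c = -5, d = 3, e = 4.
So h(s) = 4s⁴ + 2s³ - 5s² + 3s + 4.
Check: h(0) = 4. ✓

h(s) = 4s^4 + 2s^3 - 5s^2 + 3s + 4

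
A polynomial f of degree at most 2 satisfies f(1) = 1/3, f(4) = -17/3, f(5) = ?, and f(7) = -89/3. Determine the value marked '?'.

-35/3

The 3 known points determine the degree-2 polynomial uniquely.
Write f(s) = as^2 + bs + c. Substituting each data point gives a linear system:
  a + b + c = 1/3
  16a + 4b + c = -17/3
  49a + 7b + c = -89/3
Solving the system yields a = -1, b = 3, c = -5/3.
So f(s) = -s² + 3s - 5/3.
Then f(5) = -35/3.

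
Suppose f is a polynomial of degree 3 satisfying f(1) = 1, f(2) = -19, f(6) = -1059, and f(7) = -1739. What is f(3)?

Using the Lagrange interpolation formula with nodes 1, 2, 6, 7:
  L_0(n) = (n - 2)(n - 6)(n - 7) / -30
  L_1(n) = (n - 1)(n - 6)(n - 7) / 20
  L_2(n) = (n - 1)(n - 2)(n - 7) / -20
  L_3(n) = (n - 1)(n - 2)(n - 6) / 30
Then f(n) = 1·L_0(n) - 19·L_1(n) - 1059·L_2(n) - 1739·L_3(n).
Expanding and collecting terms gives f(n) = -6n³ + 6n² + 4n - 3.
Evaluating at n = 3: f(3) = -99.

-99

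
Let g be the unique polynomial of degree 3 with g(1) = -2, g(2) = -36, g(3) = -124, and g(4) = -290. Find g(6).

-952

Forward differences of the values at n = 1, 2, 3, 4:
  g  : -2  -36  -124  -290
  Δ  : -34  -88  -166
  Δ^2: -54  -78
  Δ^3: -24
The third differences are constant, confirming degree 3.
Interpolating (Newton forward form) and evaluating at n = 6 gives g(6) = -952.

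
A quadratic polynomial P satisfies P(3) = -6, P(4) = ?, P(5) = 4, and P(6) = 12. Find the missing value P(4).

-2

The 3 known points determine the degree-2 polynomial uniquely.
Write P(u) = au^2 + bu + c. Substituting each data point gives a linear system:
  9a + 3b + c = -6
  25a + 5b + c = 4
  36a + 6b + c = 12
Solving the system yields a = 1, b = -3, c = -6.
So P(u) = u^2 - 3u - 6.
Then P(4) = -2.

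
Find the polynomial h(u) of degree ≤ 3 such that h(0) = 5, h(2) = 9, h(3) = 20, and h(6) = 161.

Write h(u) = au^3 + bu^2 + cu + d. Substituting each data point gives a linear system:
  d = 5
  8a + 4b + 2c + d = 9
  27a + 9b + 3c + d = 20
  216a + 36b + 6c + d = 161
Solving the system yields a = 1, b = -2, c = 2, d = 5.
So h(u) = u³ - 2u² + 2u + 5.
Check: h(2) = 9. ✓

h(u) = u^3 - 2u^2 + 2u + 5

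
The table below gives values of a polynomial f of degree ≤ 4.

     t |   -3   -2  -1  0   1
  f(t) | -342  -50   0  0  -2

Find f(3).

Forward differences of the values at t = -3, -2, -1, 0, 1:
  f  : -342  -50  0  0  -2
  Δ  : 292  50  0  -2
  Δ^2: -242  -50  -2
  Δ^3: 192  48
  Δ^4: -144
The fourth differences are constant, confirming degree 4.
Interpolating (Newton forward form) and evaluating at t = 3 gives f(3) = -540.

-540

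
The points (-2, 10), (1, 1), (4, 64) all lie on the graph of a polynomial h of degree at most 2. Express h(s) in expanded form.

Using the Lagrange interpolation formula with nodes -2, 1, 4:
  L_0(s) = (s - 1)(s - 4) / 18
  L_1(s) = (s + 2)(s - 4) / -9
  L_2(s) = (s + 2)(s - 1) / 18
Then h(s) = 10·L_0(s) + 1·L_1(s) + 64·L_2(s).
Expanding and collecting terms gives h(s) = 4s^2 + s - 4.
Check: h(1) = 1. ✓

h(s) = 4s^2 + s - 4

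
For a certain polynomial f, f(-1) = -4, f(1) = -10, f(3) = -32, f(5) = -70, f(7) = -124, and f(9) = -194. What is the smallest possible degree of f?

2

Forward differences of the values at u = -1, 1, 3, 5, 7, 9:
  f  : -4  -10  -32  -70  -124  -194
  Δ  : -6  -22  -38  -54  -70
  Δ^2: -16  -16  -16  -16
  Δ^3: 0  0  0
  Δ^4: 0  0
  Δ^5: 0
The second differences are constant (-16) and nonzero, while all higher differences vanish, so the minimal degree is 2.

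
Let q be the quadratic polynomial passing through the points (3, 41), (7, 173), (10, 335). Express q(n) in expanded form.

q(n) = 3n^2 + 3n + 5

Write q(n) = an^2 + bn + c. Substituting each data point gives a linear system:
  9a + 3b + c = 41
  49a + 7b + c = 173
  100a + 10b + c = 335
Solving the system yields a = 3, b = 3, c = 5.
So q(n) = 3n² + 3n + 5.
Check: q(10) = 335. ✓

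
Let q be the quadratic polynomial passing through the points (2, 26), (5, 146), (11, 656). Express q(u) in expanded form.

q(u) = 5u^2 + 5u - 4

Using the Lagrange interpolation formula with nodes 2, 5, 11:
  L_0(u) = (u - 5)(u - 11) / 27
  L_1(u) = (u - 2)(u - 11) / -18
  L_2(u) = (u - 2)(u - 5) / 54
Then q(u) = 26·L_0(u) + 146·L_1(u) + 656·L_2(u).
Expanding and collecting terms gives q(u) = 5u^2 + 5u - 4.
Check: q(5) = 146. ✓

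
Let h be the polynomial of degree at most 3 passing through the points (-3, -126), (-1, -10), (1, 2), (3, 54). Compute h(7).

854

Using the Lagrange interpolation formula with nodes -3, -1, 1, 3:
  L_0(n) = (n + 1)(n - 1)(n - 3) / -48
  L_1(n) = (n + 3)(n - 1)(n - 3) / 16
  L_2(n) = (n + 3)(n + 1)(n - 3) / -16
  L_3(n) = (n + 3)(n + 1)(n - 1) / 48
Then h(n) = -126·L_0(n) - 10·L_1(n) + 2·L_2(n) + 54·L_3(n).
Expanding and collecting terms gives h(n) = 3n³ - 4n² + 3n.
Evaluating at n = 7: h(7) = 854.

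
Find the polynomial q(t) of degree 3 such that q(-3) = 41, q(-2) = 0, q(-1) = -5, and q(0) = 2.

Using the Lagrange interpolation formula with nodes -3, -2, -1, 0:
  L_0(t) = (t + 2)(t + 1)t / -6
  L_1(t) = (t + 3)(t + 1)t / 2
  L_2(t) = (t + 3)(t + 2)t / -2
  L_3(t) = (t + 3)(t + 2)(t + 1) / 6
Then q(t) = 41·L_0(t) + 0·L_1(t) - 5·L_2(t) + 2·L_3(t).
Expanding and collecting terms gives q(t) = -4t^3 - 6t^2 + 5t + 2.
Check: q(-2) = 0. ✓

q(t) = -4t^3 - 6t^2 + 5t + 2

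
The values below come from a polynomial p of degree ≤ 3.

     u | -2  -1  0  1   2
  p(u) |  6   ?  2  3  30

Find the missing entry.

9

The 4 known points determine the degree-3 polynomial uniquely.
Write p(u) = au^3 + bu^2 + cu + d. Substituting each data point gives a linear system:
  -8a + 4b - 2c + d = 6
  d = 2
  a + b + c + d = 3
  8a + 4b + 2c + d = 30
Solving the system yields a = 3, b = 4, c = -6, d = 2.
So p(u) = 3u^3 + 4u^2 - 6u + 2.
Then p(-1) = 9.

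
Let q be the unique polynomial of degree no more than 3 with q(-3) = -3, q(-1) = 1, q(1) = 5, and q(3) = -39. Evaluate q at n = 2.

Forward differences of the values at n = -3, -1, 1, 3:
  q  : -3  1  5  -39
  Δ  : 4  4  -44
  Δ^2: 0  -48
  Δ^3: -48
The third differences are constant, confirming degree 3.
Interpolating (Newton forward form) and evaluating at n = 2 gives q(2) = -8.

-8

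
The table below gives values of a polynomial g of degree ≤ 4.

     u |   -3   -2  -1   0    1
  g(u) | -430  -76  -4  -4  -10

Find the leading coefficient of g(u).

-6

Write g(u) = au^4 + bu^3 + cu^2 + du + e. Substituting each data point gives a linear system:
  81a - 27b + 9c - 3d + e = -430
  16a - 8b + 4c - 2d + e = -76
  a - b + c - d + e = -4
  e = -4
  a + b + c + d + e = -10
Solving the system yields a = -6, b = -1, c = 3, d = -2, e = -4.
So g(u) = -6u^4 - u^3 + 3u^2 - 2u - 4.
The leading coefficient is -6.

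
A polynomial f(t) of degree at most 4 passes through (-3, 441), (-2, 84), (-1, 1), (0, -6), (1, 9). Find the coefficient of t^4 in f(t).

Write f(t) = at^4 + bt^3 + ct^2 + dt + e. Substituting each data point gives a linear system:
  81a - 27b + 9c - 3d + e = 441
  16a - 8b + 4c - 2d + e = 84
  a - b + c - d + e = 1
  e = -6
  a + b + c + d + e = 9
Solving the system yields a = 6, b = 3, c = 5, d = 1, e = -6.
So f(t) = 6t⁴ + 3t³ + 5t² + t - 6.
The leading coefficient is 6.

6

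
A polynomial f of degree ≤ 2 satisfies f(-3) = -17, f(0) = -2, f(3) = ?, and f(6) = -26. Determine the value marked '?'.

The 3 known points determine the degree-2 polynomial uniquely.
Write f(n) = an^2 + bn + c. Substituting each data point gives a linear system:
  9a - 3b + c = -17
  c = -2
  36a + 6b + c = -26
Solving the system yields a = -1, b = 2, c = -2.
So f(n) = -n^2 + 2n - 2.
Then f(3) = -5.

-5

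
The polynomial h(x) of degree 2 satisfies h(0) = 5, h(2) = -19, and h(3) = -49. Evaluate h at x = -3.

Using the Lagrange interpolation formula with nodes 0, 2, 3:
  L_0(x) = (x - 2)(x - 3) / 6
  L_1(x) = x(x - 3) / -2
  L_2(x) = x(x - 2) / 3
Then h(x) = 5·L_0(x) - 19·L_1(x) - 49·L_2(x).
Expanding and collecting terms gives h(x) = -6x^2 + 5.
Evaluating at x = -3: h(-3) = -49.

-49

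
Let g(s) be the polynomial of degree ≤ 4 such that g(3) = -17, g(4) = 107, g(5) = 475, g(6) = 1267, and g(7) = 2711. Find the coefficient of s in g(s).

-4

Write g(s) = as^4 + bs^3 + cs^2 + ds + e. Substituting each data point gives a linear system:
  81a + 27b + 9c + 3d + e = -17
  256a + 64b + 16c + 4d + e = 107
  625a + 125b + 25c + 5d + e = 475
  1296a + 216b + 36c + 6d + e = 1267
  2401a + 343b + 49c + 7d + e = 2711
Solving the system yields a = 2, b = -6, c = 0, d = -4, e = -5.
So g(s) = 2s⁴ - 6s³ - 4s - 5.
The coefficient of s is -4.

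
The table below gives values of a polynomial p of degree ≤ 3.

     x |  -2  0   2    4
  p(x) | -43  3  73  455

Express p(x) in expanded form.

Using the Lagrange interpolation formula with nodes -2, 0, 2, 4:
  L_0(x) = x(x - 2)(x - 4) / -48
  L_1(x) = (x + 2)(x - 2)(x - 4) / 16
  L_2(x) = (x + 2)x(x - 4) / -16
  L_3(x) = (x + 2)x(x - 2) / 48
Then p(x) = -43·L_0(x) + 3·L_1(x) + 73·L_2(x) + 455·L_3(x).
Expanding and collecting terms gives p(x) = 6x^3 + 3x^2 + 5x + 3.
Check: p(0) = 3. ✓

p(x) = 6x^3 + 3x^2 + 5x + 3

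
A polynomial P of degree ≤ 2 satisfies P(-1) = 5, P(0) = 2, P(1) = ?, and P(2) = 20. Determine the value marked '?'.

The 3 known points determine the degree-2 polynomial uniquely.
Write P(x) = ax^2 + bx + c. Substituting each data point gives a linear system:
  a - b + c = 5
  c = 2
  4a + 2b + c = 20
Solving the system yields a = 4, b = 1, c = 2.
So P(x) = 4x^2 + x + 2.
Then P(1) = 7.

7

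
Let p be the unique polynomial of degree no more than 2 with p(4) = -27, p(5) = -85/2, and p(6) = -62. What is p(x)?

p(x) = -2x^2 + (5/2)x - 5

Using the Lagrange interpolation formula with nodes 4, 5, 6:
  L_0(x) = (x - 5)(x - 6) / 2
  L_1(x) = (x - 4)(x - 6) / -1
  L_2(x) = (x - 4)(x - 5) / 2
Then p(x) = -27·L_0(x) - 85/2·L_1(x) - 62·L_2(x).
Expanding and collecting terms gives p(x) = -2x^2 + (5/2)x - 5.
Check: p(5) = -85/2. ✓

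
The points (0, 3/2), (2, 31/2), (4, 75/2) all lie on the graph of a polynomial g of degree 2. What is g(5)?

103/2

Using the Lagrange interpolation formula with nodes 0, 2, 4:
  L_0(n) = (n - 2)(n - 4) / 8
  L_1(n) = n(n - 4) / -4
  L_2(n) = n(n - 2) / 8
Then g(n) = 3/2·L_0(n) + 31/2·L_1(n) + 75/2·L_2(n).
Expanding and collecting terms gives g(n) = n^2 + 5n + 3/2.
Evaluating at n = 5: g(5) = 103/2.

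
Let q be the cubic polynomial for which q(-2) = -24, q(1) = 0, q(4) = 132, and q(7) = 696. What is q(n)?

Write q(n) = an^3 + bn^2 + cn + d. Substituting each data point gives a linear system:
  -8a + 4b - 2c + d = -24
  a + b + c + d = 0
  64a + 16b + 4c + d = 132
  343a + 49b + 7c + d = 696
Solving the system yields a = 2, b = 0, c = 2, d = -4.
So q(n) = 2n³ + 2n - 4.
Check: q(4) = 132. ✓

q(n) = 2n^3 + 2n - 4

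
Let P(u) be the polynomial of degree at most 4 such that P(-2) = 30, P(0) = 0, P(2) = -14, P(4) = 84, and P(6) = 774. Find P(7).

Write P(u) = au^4 + bu^3 + cu^2 + du + e. Substituting each data point gives a linear system:
  16a - 8b + 4c - 2d + e = 30
  e = 0
  16a + 8b + 4c + 2d + e = -14
  256a + 64b + 16c + 4d + e = 84
  1296a + 216b + 36c + 6d + e = 774
Solving the system yields a = 1, b = -2, c = -2, d = -3, e = 0.
So P(u) = u⁴ - 2u³ - 2u² - 3u.
Then P(7) = 1596.

1596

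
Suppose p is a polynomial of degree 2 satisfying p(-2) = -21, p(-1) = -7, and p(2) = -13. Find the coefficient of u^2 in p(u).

-4

Write p(u) = au^2 + bu + c. Substituting each data point gives a linear system:
  4a - 2b + c = -21
  a - b + c = -7
  4a + 2b + c = -13
Solving the system yields a = -4, b = 2, c = -1.
So p(u) = -4u^2 + 2u - 1.
The leading coefficient is -4.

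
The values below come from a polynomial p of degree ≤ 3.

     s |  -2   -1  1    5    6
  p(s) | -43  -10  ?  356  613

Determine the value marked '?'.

8

The 4 known points determine the degree-3 polynomial uniquely.
Write p(s) = as^3 + bs^2 + cs + d. Substituting each data point gives a linear system:
  -8a + 4b - 2c + d = -43
  -a + b - c + d = -10
  125a + 25b + 5c + d = 356
  216a + 36b + 6c + d = 613
Solving the system yields a = 3, b = -2, c = 6, d = 1.
So p(s) = 3s^3 - 2s^2 + 6s + 1.
Then p(1) = 8.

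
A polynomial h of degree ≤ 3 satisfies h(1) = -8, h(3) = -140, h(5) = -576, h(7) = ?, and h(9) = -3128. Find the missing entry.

On equispaced nodes a degree-3 polynomial has vanishing fourth forward difference, so
  h(1) - 4·h(3) + 6·h(5) - 4·h(7) + h(9) = 0.
Substituting the known values and solving for h(7):
  -4·h(7) = 6032
  h(7) = -1508.

-1508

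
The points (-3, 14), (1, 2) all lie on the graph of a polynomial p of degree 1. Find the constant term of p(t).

Write p(t) = at + b. Substituting each data point gives a linear system:
  -3a + b = 14
  a + b = 2
Solving the system yields a = -3, b = 5.
So p(t) = -3t + 5.
The constant term is 5.

5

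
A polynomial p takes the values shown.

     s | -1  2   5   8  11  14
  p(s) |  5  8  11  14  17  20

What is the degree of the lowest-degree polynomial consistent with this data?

1

Forward differences of the values at s = -1, 2, 5, 8, 11, 14:
  p  : 5  8  11  14  17  20
  Δ  : 3  3  3  3  3
  Δ^2: 0  0  0  0
  Δ^3: 0  0  0
  Δ^4: 0  0
  Δ^5: 0
The first differences are constant (3) and nonzero, while all higher differences vanish, so the minimal degree is 1.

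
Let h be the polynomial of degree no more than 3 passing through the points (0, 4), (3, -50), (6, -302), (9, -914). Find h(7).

-458

Using the Lagrange interpolation formula with nodes 0, 3, 6, 9:
  L_0(s) = (s - 3)(s - 6)(s - 9) / -162
  L_1(s) = s(s - 6)(s - 9) / 54
  L_2(s) = s(s - 3)(s - 9) / -54
  L_3(s) = s(s - 3)(s - 6) / 162
Then h(s) = 4·L_0(s) - 50·L_1(s) - 302·L_2(s) - 914·L_3(s).
Expanding and collecting terms gives h(s) = -s^3 - 2s^2 - 3s + 4.
Evaluating at s = 7: h(7) = -458.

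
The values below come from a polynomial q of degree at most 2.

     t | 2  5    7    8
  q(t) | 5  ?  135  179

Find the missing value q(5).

The 3 known points determine the degree-2 polynomial uniquely.
Write q(t) = at^2 + bt + c. Substituting each data point gives a linear system:
  4a + 2b + c = 5
  49a + 7b + c = 135
  64a + 8b + c = 179
Solving the system yields a = 3, b = -1, c = -5.
So q(t) = 3t² - t - 5.
Then q(5) = 65.

65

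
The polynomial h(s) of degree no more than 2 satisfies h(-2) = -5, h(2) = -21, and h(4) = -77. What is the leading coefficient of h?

-4

Write h(s) = as^2 + bs + c. Substituting each data point gives a linear system:
  4a - 2b + c = -5
  4a + 2b + c = -21
  16a + 4b + c = -77
Solving the system yields a = -4, b = -4, c = 3.
So h(s) = -4s² - 4s + 3.
The leading coefficient is -4.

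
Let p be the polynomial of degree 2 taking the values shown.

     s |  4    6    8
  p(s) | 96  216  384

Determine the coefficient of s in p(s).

0

Write p(s) = as^2 + bs + c. Substituting each data point gives a linear system:
  16a + 4b + c = 96
  36a + 6b + c = 216
  64a + 8b + c = 384
Solving the system yields a = 6, b = 0, c = 0.
So p(s) = 6s².
The coefficient of s is 0.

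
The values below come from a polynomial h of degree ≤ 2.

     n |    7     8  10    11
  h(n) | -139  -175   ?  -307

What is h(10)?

-259

The 3 known points determine the degree-2 polynomial uniquely.
Write h(n) = an^2 + bn + c. Substituting each data point gives a linear system:
  49a + 7b + c = -139
  64a + 8b + c = -175
  121a + 11b + c = -307
Solving the system yields a = -2, b = -6, c = 1.
So h(n) = -2n^2 - 6n + 1.
Then h(10) = -259.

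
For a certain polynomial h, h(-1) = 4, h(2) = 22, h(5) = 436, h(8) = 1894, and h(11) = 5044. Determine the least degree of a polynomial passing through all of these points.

Forward differences of the values at n = -1, 2, 5, 8, 11:
  h  : 4  22  436  1894  5044
  Δ  : 18  414  1458  3150
  Δ^2: 396  1044  1692
  Δ^3: 648  648
  Δ^4: 0
The third differences are constant (648) and nonzero, while all higher differences vanish, so the minimal degree is 3.

3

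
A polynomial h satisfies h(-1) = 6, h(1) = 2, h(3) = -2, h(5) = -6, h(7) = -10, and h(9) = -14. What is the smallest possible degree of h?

1

Forward differences of the values at u = -1, 1, 3, 5, 7, 9:
  h  : 6  2  -2  -6  -10  -14
  Δ  : -4  -4  -4  -4  -4
  Δ^2: 0  0  0  0
  Δ^3: 0  0  0
  Δ^4: 0  0
  Δ^5: 0
The first differences are constant (-4) and nonzero, while all higher differences vanish, so the minimal degree is 1.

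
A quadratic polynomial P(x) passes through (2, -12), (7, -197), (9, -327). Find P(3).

Using the Lagrange interpolation formula with nodes 2, 7, 9:
  L_0(x) = (x - 7)(x - 9) / 35
  L_1(x) = (x - 2)(x - 9) / -10
  L_2(x) = (x - 2)(x - 7) / 14
Then P(x) = -12·L_0(x) - 197·L_1(x) - 327·L_2(x).
Expanding and collecting terms gives P(x) = -4x^2 - x + 6.
Evaluating at x = 3: P(3) = -33.

-33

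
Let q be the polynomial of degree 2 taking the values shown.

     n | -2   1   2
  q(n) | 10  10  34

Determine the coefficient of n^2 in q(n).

Write q(n) = an^2 + bn + c. Substituting each data point gives a linear system:
  4a - 2b + c = 10
  a + b + c = 10
  4a + 2b + c = 34
Solving the system yields a = 6, b = 6, c = -2.
So q(n) = 6n^2 + 6n - 2.
The leading coefficient is 6.

6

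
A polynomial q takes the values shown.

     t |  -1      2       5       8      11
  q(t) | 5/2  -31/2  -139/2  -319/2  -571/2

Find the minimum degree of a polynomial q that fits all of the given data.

Forward differences of the values at t = -1, 2, 5, 8, 11:
  q  : 5/2  -31/2  -139/2  -319/2  -571/2
  Δ  : -18  -54  -90  -126
  Δ^2: -36  -36  -36
  Δ^3: 0  0
  Δ^4: 0
The second differences are constant (-36) and nonzero, while all higher differences vanish, so the minimal degree is 2.

2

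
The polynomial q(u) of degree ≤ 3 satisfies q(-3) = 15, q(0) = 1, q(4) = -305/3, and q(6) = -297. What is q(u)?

Write q(u) = au^3 + bu^2 + cu + d. Substituting each data point gives a linear system:
  -27a + 9b - 3c + d = 15
  d = 1
  64a + 16b + 4c + d = -305/3
  216a + 36b + 6c + d = -297
Solving the system yields a = -1, b = -2, c = -5/3, d = 1.
So q(u) = -u^3 - 2u^2 - (5/3)u + 1.
Check: q(-3) = 15. ✓

q(u) = -u^3 - 2u^2 - (5/3)u + 1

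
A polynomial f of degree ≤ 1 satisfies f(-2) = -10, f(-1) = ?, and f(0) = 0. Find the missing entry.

On equispaced nodes a degree-1 polynomial has vanishing second forward difference, so
  f(-2) - 2·f(-1) + f(0) = 0.
Substituting the known values and solving for f(-1):
  -2·f(-1) = 10
  f(-1) = -5.

-5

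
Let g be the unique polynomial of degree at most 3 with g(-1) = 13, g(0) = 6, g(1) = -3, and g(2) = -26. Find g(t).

Using the Lagrange interpolation formula with nodes -1, 0, 1, 2:
  L_0(t) = t(t - 1)(t - 2) / -6
  L_1(t) = (t + 1)(t - 1)(t - 2) / 2
  L_2(t) = (t + 1)t(t - 2) / -2
  L_3(t) = (t + 1)t(t - 1) / 6
Then g(t) = 13·L_0(t) + 6·L_1(t) - 3·L_2(t) - 26·L_3(t).
Expanding and collecting terms gives g(t) = -2t^3 - t^2 - 6t + 6.
Check: g(0) = 6. ✓

g(t) = -2t^3 - t^2 - 6t + 6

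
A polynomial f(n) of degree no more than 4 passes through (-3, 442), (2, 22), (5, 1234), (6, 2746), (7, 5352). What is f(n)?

f(n) = 3n^4 - 6n^3 + 4n^2 + n + 4

Using the Lagrange interpolation formula with nodes -3, 2, 5, 6, 7:
  L_0(n) = (n - 2)(n - 5)(n - 6)(n - 7) / 3600
  L_1(n) = (n + 3)(n - 5)(n - 6)(n - 7) / -300
  L_2(n) = (n + 3)(n - 2)(n - 6)(n - 7) / 48
  L_3(n) = (n + 3)(n - 2)(n - 5)(n - 7) / -36
  L_4(n) = (n + 3)(n - 2)(n - 5)(n - 6) / 100
Then f(n) = 442·L_0(n) + 22·L_1(n) + 1234·L_2(n) + 2746·L_3(n) + 5352·L_4(n).
Expanding and collecting terms gives f(n) = 3n^4 - 6n^3 + 4n^2 + n + 4.
Check: f(7) = 5352. ✓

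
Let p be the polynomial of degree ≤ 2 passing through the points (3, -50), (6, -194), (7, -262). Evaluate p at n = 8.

-340

Write p(n) = an^2 + bn + c. Substituting each data point gives a linear system:
  9a + 3b + c = -50
  36a + 6b + c = -194
  49a + 7b + c = -262
Solving the system yields a = -5, b = -3, c = 4.
So p(n) = -5n² - 3n + 4.
Then p(8) = -340.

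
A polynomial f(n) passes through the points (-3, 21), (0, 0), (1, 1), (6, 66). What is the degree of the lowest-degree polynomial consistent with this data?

2

Divided differences on the nodes -3, 0, 1, 6:
  order 0: 21  0  1  66
  order 1: -7  1  13
  order 2: 2  2
  order 3: 0
The order-2 divided differences are all 2 (nonzero) and every higher order vanishes, so the data lies on a polynomial of degree exactly 2.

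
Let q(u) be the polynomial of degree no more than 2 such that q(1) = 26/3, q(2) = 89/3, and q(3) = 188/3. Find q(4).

323/3

Forward differences of the values at u = 1, 2, 3:
  q  : 26/3  89/3  188/3
  Δ  : 21  33
  Δ^2: 12
The second differences are constant, confirming degree 2.
Interpolating (Newton forward form) and evaluating at u = 4 gives q(4) = 323/3.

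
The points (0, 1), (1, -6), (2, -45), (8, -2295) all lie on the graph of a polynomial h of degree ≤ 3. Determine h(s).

Write h(s) = as^3 + bs^2 + cs + d. Substituting each data point gives a linear system:
  d = 1
  a + b + c + d = -6
  8a + 4b + 2c + d = -45
  512a + 64b + 8c + d = -2295
Solving the system yields a = -4, b = -4, c = 1, d = 1.
So h(s) = -4s^3 - 4s^2 + s + 1.
Check: h(8) = -2295. ✓

h(s) = -4s^3 - 4s^2 + s + 1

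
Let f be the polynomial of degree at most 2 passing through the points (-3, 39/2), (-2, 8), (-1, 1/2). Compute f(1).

-5/2

Using the Lagrange interpolation formula with nodes -3, -2, -1:
  L_0(n) = (n + 2)(n + 1) / 2
  L_1(n) = (n + 3)(n + 1) / -1
  L_2(n) = (n + 3)(n + 2) / 2
Then f(n) = 39/2·L_0(n) + 8·L_1(n) + 1/2·L_2(n).
Expanding and collecting terms gives f(n) = 2n^2 - (3/2)n - 3.
Evaluating at n = 1: f(1) = -5/2.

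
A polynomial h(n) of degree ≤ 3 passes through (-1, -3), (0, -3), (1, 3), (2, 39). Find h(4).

297

Forward differences of the values at n = -1, 0, 1, 2:
  h  : -3  -3  3  39
  Δ  : 0  6  36
  Δ^2: 6  30
  Δ^3: 24
The third differences are constant, confirming degree 3.
Interpolating (Newton forward form) and evaluating at n = 4 gives h(4) = 297.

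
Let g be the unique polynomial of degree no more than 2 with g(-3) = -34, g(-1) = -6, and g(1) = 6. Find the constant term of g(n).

Write g(n) = an^2 + bn + c. Substituting each data point gives a linear system:
  9a - 3b + c = -34
  a - b + c = -6
  a + b + c = 6
Solving the system yields a = -2, b = 6, c = 2.
So g(n) = -2n^2 + 6n + 2.
The constant term is 2.

2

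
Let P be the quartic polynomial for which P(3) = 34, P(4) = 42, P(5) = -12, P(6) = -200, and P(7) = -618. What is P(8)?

Using the Lagrange interpolation formula with nodes 3, 4, 5, 6, 7:
  L_0(u) = (u - 4)(u - 5)(u - 6)(u - 7) / 24
  L_1(u) = (u - 3)(u - 5)(u - 6)(u - 7) / -6
  L_2(u) = (u - 3)(u - 4)(u - 6)(u - 7) / 4
  L_3(u) = (u - 3)(u - 4)(u - 5)(u - 7) / -6
  L_4(u) = (u - 3)(u - 4)(u - 5)(u - 6) / 24
Then P(u) = 34·L_0(u) + 42·L_1(u) - 12·L_2(u) - 200·L_3(u) - 618·L_4(u).
Expanding and collecting terms gives P(u) = -u⁴ + 6u³ - 6u² + 3u - 2.
Evaluating at u = 8: P(8) = -1386.

-1386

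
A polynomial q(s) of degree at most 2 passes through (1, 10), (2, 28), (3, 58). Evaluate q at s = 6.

220

Write q(s) = as^2 + bs + c. Substituting each data point gives a linear system:
  a + b + c = 10
  4a + 2b + c = 28
  9a + 3b + c = 58
Solving the system yields a = 6, b = 0, c = 4.
So q(s) = 6s^2 + 4.
Then q(6) = 220.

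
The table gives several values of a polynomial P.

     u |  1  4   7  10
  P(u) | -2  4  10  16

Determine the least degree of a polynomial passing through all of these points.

Forward differences of the values at u = 1, 4, 7, 10:
  P  : -2  4  10  16
  Δ  : 6  6  6
  Δ^2: 0  0
  Δ^3: 0
The first differences are constant (6) and nonzero, while all higher differences vanish, so the minimal degree is 1.

1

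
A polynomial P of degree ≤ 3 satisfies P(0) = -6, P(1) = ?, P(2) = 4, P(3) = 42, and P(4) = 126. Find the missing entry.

On equispaced nodes a degree-3 polynomial has vanishing fourth forward difference, so
  P(0) - 4·P(1) + 6·P(2) - 4·P(3) + P(4) = 0.
Substituting the known values and solving for P(1):
  -4·P(1) = 24
  P(1) = -6.

-6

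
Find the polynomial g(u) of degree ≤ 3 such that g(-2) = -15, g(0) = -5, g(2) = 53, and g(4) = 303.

Using the Lagrange interpolation formula with nodes -2, 0, 2, 4:
  L_0(u) = u(u - 2)(u - 4) / -48
  L_1(u) = (u + 2)(u - 2)(u - 4) / 16
  L_2(u) = (u + 2)u(u - 4) / -16
  L_3(u) = (u + 2)u(u - 2) / 48
Then g(u) = -15·L_0(u) - 5·L_1(u) + 53·L_2(u) + 303·L_3(u).
Expanding and collecting terms gives g(u) = 3u^3 + 6u^2 + 5u - 5.
Check: g(2) = 53. ✓

g(u) = 3u^3 + 6u^2 + 5u - 5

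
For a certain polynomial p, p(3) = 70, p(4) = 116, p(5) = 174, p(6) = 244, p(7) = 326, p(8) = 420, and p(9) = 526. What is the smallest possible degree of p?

Forward differences of the values at n = 3, 4, 5, 6, 7, 8, 9:
  p  : 70  116  174  244  326  420  526
  Δ  : 46  58  70  82  94  106
  Δ^2: 12  12  12  12  12
  Δ^3: 0  0  0  0
  Δ^4: 0  0  0
  Δ^5: 0  0
  Δ^6: 0
The second differences are constant (12) and nonzero, while all higher differences vanish, so the minimal degree is 2.

2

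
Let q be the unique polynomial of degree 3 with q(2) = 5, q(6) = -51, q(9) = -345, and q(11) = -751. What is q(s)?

q(s) = -s^3 + 5s^2 - 2s - 3

Write q(s) = as^3 + bs^2 + cs + d. Substituting each data point gives a linear system:
  8a + 4b + 2c + d = 5
  216a + 36b + 6c + d = -51
  729a + 81b + 9c + d = -345
  1331a + 121b + 11c + d = -751
Solving the system yields a = -1, b = 5, c = -2, d = -3.
So q(s) = -s^3 + 5s^2 - 2s - 3.
Check: q(6) = -51. ✓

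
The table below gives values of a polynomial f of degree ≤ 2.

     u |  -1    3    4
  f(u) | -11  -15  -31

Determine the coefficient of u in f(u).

Write f(u) = au^2 + bu + c. Substituting each data point gives a linear system:
  a - b + c = -11
  9a + 3b + c = -15
  16a + 4b + c = -31
Solving the system yields a = -3, b = 5, c = -3.
So f(u) = -3u^2 + 5u - 3.
The coefficient of u is 5.

5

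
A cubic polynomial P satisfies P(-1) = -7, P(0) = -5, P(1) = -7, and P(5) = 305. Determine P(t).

P(t) = 3t^3 - 2t^2 - 3t - 5

Using the Lagrange interpolation formula with nodes -1, 0, 1, 5:
  L_0(t) = t(t - 1)(t - 5) / -12
  L_1(t) = (t + 1)(t - 1)(t - 5) / 5
  L_2(t) = (t + 1)t(t - 5) / -8
  L_3(t) = (t + 1)t(t - 1) / 120
Then P(t) = -7·L_0(t) - 5·L_1(t) - 7·L_2(t) + 305·L_3(t).
Expanding and collecting terms gives P(t) = 3t^3 - 2t^2 - 3t - 5.
Check: P(0) = -5. ✓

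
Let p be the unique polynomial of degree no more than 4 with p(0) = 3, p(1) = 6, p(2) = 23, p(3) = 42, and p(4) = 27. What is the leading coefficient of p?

-1

Write p(u) = au^4 + bu^3 + cu^2 + du + e. Substituting each data point gives a linear system:
  e = 3
  a + b + c + d + e = 6
  16a + 8b + 4c + 2d + e = 23
  81a + 27b + 9c + 3d + e = 42
  256a + 64b + 16c + 4d + e = 27
Solving the system yields a = -1, b = 4, c = 2, d = -2, e = 3.
So p(u) = -u^4 + 4u^3 + 2u^2 - 2u + 3.
The leading coefficient is -1.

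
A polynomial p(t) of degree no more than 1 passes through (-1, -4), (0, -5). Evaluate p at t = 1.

-6

Using the Lagrange interpolation formula with nodes -1, 0:
  L_0(t) = t / -1
  L_1(t) = (t + 1) / 1
Then p(t) = -4·L_0(t) - 5·L_1(t).
Expanding and collecting terms gives p(t) = -t - 5.
Evaluating at t = 1: p(1) = -6.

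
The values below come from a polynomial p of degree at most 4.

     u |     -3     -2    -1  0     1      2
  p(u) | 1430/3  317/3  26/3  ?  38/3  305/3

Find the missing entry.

-1/3

The 5 known points determine the degree-4 polynomial uniquely.
Write p(u) = au^4 + bu^3 + cu^2 + du + e. Substituting each data point gives a linear system:
  81a - 27b + 9c - 3d + e = 1430/3
  16a - 8b + 4c - 2d + e = 317/3
  a - b + c - d + e = 26/3
  a + b + c + d + e = 38/3
  16a + 8b + 4c + 2d + e = 305/3
Solving the system yields a = 5, b = -1, c = 6, d = 3, e = -1/3.
So p(u) = 5u^4 - u^3 + 6u^2 + 3u - 1/3.
Then p(0) = -1/3.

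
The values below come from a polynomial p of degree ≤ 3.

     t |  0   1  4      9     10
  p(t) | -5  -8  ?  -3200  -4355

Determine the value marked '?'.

The 4 known points determine the degree-3 polynomial uniquely.
Write p(t) = at^3 + bt^2 + ct + d. Substituting each data point gives a linear system:
  d = -5
  a + b + c + d = -8
  729a + 81b + 9c + d = -3200
  1000a + 100b + 10c + d = -4355
Solving the system yields a = -4, b = -4, c = 5, d = -5.
So p(t) = -4t^3 - 4t^2 + 5t - 5.
Then p(4) = -305.

-305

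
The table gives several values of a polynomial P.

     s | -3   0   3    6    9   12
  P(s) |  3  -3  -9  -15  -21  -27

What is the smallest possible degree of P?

1

Forward differences of the values at s = -3, 0, 3, 6, 9, 12:
  P  : 3  -3  -9  -15  -21  -27
  Δ  : -6  -6  -6  -6  -6
  Δ^2: 0  0  0  0
  Δ^3: 0  0  0
  Δ^4: 0  0
  Δ^5: 0
The first differences are constant (-6) and nonzero, while all higher differences vanish, so the minimal degree is 1.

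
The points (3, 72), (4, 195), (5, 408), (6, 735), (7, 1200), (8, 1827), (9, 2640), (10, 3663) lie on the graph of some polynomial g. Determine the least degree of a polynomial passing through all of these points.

3

Forward differences of the values at n = 3, 4, 5, 6, 7, 8, 9, 10:
  g  : 72  195  408  735  1200  1827  2640  3663
  Δ  : 123  213  327  465  627  813  1023
  Δ^2: 90  114  138  162  186  210
  Δ^3: 24  24  24  24  24
  Δ^4: 0  0  0  0
  Δ^5: 0  0  0
  Δ^6: 0  0
  Δ^7: 0
The third differences are constant (24) and nonzero, while all higher differences vanish, so the minimal degree is 3.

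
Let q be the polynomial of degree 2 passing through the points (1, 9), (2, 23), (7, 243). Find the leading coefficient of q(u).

5

Write q(u) = au^2 + bu + c. Substituting each data point gives a linear system:
  a + b + c = 9
  4a + 2b + c = 23
  49a + 7b + c = 243
Solving the system yields a = 5, b = -1, c = 5.
So q(u) = 5u^2 - u + 5.
The leading coefficient is 5.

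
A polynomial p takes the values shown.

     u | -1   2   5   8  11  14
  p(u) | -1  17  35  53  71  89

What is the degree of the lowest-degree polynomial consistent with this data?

Forward differences of the values at u = -1, 2, 5, 8, 11, 14:
  p  : -1  17  35  53  71  89
  Δ  : 18  18  18  18  18
  Δ^2: 0  0  0  0
  Δ^3: 0  0  0
  Δ^4: 0  0
  Δ^5: 0
The first differences are constant (18) and nonzero, while all higher differences vanish, so the minimal degree is 1.

1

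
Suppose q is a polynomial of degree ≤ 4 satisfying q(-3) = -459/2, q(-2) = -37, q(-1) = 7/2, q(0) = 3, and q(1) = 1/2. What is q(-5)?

Forward differences of the values at t = -3, -2, -1, 0, 1:
  q  : -459/2  -37  7/2  3  1/2
  Δ  : 385/2  81/2  -1/2  -5/2
  Δ^2: -152  -41  -2
  Δ^3: 111  39
  Δ^4: -72
The fourth differences are constant, confirming degree 4.
Interpolating (Newton forward form) and evaluating at t = -5 gives q(-5) = -3749/2.

-3749/2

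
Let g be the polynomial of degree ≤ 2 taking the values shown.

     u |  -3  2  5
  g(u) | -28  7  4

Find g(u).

g(u) = -u^2 + 6u - 1

Write g(u) = au^2 + bu + c. Substituting each data point gives a linear system:
  9a - 3b + c = -28
  4a + 2b + c = 7
  25a + 5b + c = 4
Solving the system yields a = -1, b = 6, c = -1.
So g(u) = -u² + 6u - 1.
Check: g(2) = 7. ✓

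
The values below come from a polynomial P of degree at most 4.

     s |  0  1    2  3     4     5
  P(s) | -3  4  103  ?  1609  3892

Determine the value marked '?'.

516

The 5 known points determine the degree-4 polynomial uniquely.
Write P(s) = as^4 + bs^3 + cs^2 + ds + e. Substituting each data point gives a linear system:
  e = -3
  a + b + c + d + e = 4
  16a + 8b + 4c + 2d + e = 103
  256a + 64b + 16c + 4d + e = 1609
  625a + 125b + 25c + 5d + e = 3892
Solving the system yields a = 6, b = 1, c = 1, d = -1, e = -3.
So P(s) = 6s^4 + s^3 + s^2 - s - 3.
Then P(3) = 516.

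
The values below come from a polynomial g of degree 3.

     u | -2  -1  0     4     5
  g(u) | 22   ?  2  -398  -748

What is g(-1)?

2

The 4 known points determine the degree-3 polynomial uniquely.
Write g(u) = au^3 + bu^2 + cu + d. Substituting each data point gives a linear system:
  -8a + 4b - 2c + d = 22
  d = 2
  64a + 16b + 4c + d = -398
  125a + 25b + 5c + d = -748
Solving the system yields a = -5, b = -5, c = 0, d = 2.
So g(u) = -5u^3 - 5u^2 + 2.
Then g(-1) = 2.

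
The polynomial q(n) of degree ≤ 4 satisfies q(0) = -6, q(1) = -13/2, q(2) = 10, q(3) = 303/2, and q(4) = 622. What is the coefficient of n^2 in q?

-3/2

Write q(n) = an^4 + bn^3 + cn^2 + dn + e. Substituting each data point gives a linear system:
  e = -6
  a + b + c + d + e = -13/2
  16a + 8b + 4c + 2d + e = 10
  81a + 27b + 9c + 3d + e = 303/2
  256a + 64b + 16c + 4d + e = 622
Solving the system yields a = 4, b = -6, c = -3/2, d = 3, e = -6.
So q(n) = 4n^4 - 6n^3 - (3/2)n^2 + 3n - 6.
The coefficient of n^2 is -3/2.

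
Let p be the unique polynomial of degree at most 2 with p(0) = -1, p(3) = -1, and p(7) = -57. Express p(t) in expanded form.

Write p(t) = at^2 + bt + c. Substituting each data point gives a linear system:
  c = -1
  9a + 3b + c = -1
  49a + 7b + c = -57
Solving the system yields a = -2, b = 6, c = -1.
So p(t) = -2t^2 + 6t - 1.
Check: p(0) = -1. ✓

p(t) = -2t^2 + 6t - 1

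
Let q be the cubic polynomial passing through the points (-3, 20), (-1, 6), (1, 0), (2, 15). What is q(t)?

q(t) = t^3 + 4t^2 - 4t - 1

Write q(t) = at^3 + bt^2 + ct + d. Substituting each data point gives a linear system:
  -27a + 9b - 3c + d = 20
  -a + b - c + d = 6
  a + b + c + d = 0
  8a + 4b + 2c + d = 15
Solving the system yields a = 1, b = 4, c = -4, d = -1.
So q(t) = t³ + 4t² - 4t - 1.
Check: q(1) = 0. ✓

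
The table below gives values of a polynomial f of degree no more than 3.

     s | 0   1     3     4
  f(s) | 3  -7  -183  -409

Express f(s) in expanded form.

Using the Lagrange interpolation formula with nodes 0, 1, 3, 4:
  L_0(s) = (s - 1)(s - 3)(s - 4) / -12
  L_1(s) = s(s - 3)(s - 4) / 6
  L_2(s) = s(s - 1)(s - 4) / -6
  L_3(s) = s(s - 1)(s - 3) / 12
Then f(s) = 3·L_0(s) - 7·L_1(s) - 183·L_2(s) - 409·L_3(s).
Expanding and collecting terms gives f(s) = -5s^3 - 6s^2 + s + 3.
Check: f(0) = 3. ✓

f(s) = -5s^3 - 6s^2 + s + 3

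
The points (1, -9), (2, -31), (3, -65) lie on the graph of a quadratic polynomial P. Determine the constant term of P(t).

Write P(t) = at^2 + bt + c. Substituting each data point gives a linear system:
  a + b + c = -9
  4a + 2b + c = -31
  9a + 3b + c = -65
Solving the system yields a = -6, b = -4, c = 1.
So P(t) = -6t^2 - 4t + 1.
The constant term is 1.

1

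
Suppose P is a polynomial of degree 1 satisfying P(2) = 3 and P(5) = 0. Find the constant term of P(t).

Write P(t) = at + b. Substituting each data point gives a linear system:
  2a + b = 3
  5a + b = 0
Solving the system yields a = -1, b = 5.
So P(t) = -t + 5.
The constant term is 5.

5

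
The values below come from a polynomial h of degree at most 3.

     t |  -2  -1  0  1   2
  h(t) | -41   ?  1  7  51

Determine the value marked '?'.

On equispaced nodes a degree-3 polynomial has vanishing fourth forward difference, so
  h(-2) - 4·h(-1) + 6·h(0) - 4·h(1) + h(2) = 0.
Substituting the known values and solving for h(-1):
  -4·h(-1) = 12
  h(-1) = -3.

-3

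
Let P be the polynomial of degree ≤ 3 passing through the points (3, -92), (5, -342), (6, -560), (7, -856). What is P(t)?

P(t) = -2t^3 - 3t^2 - 3t - 2

Write P(t) = at^3 + bt^2 + ct + d. Substituting each data point gives a linear system:
  27a + 9b + 3c + d = -92
  125a + 25b + 5c + d = -342
  216a + 36b + 6c + d = -560
  343a + 49b + 7c + d = -856
Solving the system yields a = -2, b = -3, c = -3, d = -2.
So P(t) = -2t³ - 3t² - 3t - 2.
Check: P(5) = -342. ✓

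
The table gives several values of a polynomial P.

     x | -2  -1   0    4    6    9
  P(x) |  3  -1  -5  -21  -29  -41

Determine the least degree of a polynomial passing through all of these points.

Divided differences on the nodes -2, -1, 0, 4, 6, 9:
  order 0: 3  -1  -5  -21  -29  -41
  order 1: -4  -4  -4  -4  -4
  order 2: 0  0  0  0
  order 3: 0  0  0
  order 4: 0  0
  order 5: 0
The order-1 divided differences are all -4 (nonzero) and every higher order vanishes, so the data lies on a polynomial of degree exactly 1.

1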